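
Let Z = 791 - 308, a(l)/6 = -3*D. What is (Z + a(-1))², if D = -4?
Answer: 308025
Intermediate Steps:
a(l) = 72 (a(l) = 6*(-3*(-4)) = 6*12 = 72)
Z = 483
(Z + a(-1))² = (483 + 72)² = 555² = 308025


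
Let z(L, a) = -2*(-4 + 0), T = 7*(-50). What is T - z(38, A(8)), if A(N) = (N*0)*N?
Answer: -358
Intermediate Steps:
T = -350
A(N) = 0 (A(N) = 0*N = 0)
z(L, a) = 8 (z(L, a) = -2*(-4) = 8)
T - z(38, A(8)) = -350 - 1*8 = -350 - 8 = -358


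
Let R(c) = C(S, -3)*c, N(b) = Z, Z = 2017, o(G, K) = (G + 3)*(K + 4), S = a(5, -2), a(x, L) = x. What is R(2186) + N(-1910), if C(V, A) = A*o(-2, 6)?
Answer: -63563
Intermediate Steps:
S = 5
o(G, K) = (3 + G)*(4 + K)
C(V, A) = 10*A (C(V, A) = A*(12 + 3*6 + 4*(-2) - 2*6) = A*(12 + 18 - 8 - 12) = A*10 = 10*A)
N(b) = 2017
R(c) = -30*c (R(c) = (10*(-3))*c = -30*c)
R(2186) + N(-1910) = -30*2186 + 2017 = -65580 + 2017 = -63563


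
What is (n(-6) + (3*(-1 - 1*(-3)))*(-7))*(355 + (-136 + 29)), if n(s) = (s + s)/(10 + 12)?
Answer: -116064/11 ≈ -10551.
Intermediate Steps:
n(s) = s/11 (n(s) = (2*s)/22 = (2*s)*(1/22) = s/11)
(n(-6) + (3*(-1 - 1*(-3)))*(-7))*(355 + (-136 + 29)) = ((1/11)*(-6) + (3*(-1 - 1*(-3)))*(-7))*(355 + (-136 + 29)) = (-6/11 + (3*(-1 + 3))*(-7))*(355 - 107) = (-6/11 + (3*2)*(-7))*248 = (-6/11 + 6*(-7))*248 = (-6/11 - 42)*248 = -468/11*248 = -116064/11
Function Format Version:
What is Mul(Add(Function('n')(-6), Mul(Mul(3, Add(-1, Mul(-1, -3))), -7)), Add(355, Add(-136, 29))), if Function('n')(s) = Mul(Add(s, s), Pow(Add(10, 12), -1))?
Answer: Rational(-116064, 11) ≈ -10551.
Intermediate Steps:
Function('n')(s) = Mul(Rational(1, 11), s) (Function('n')(s) = Mul(Mul(2, s), Pow(22, -1)) = Mul(Mul(2, s), Rational(1, 22)) = Mul(Rational(1, 11), s))
Mul(Add(Function('n')(-6), Mul(Mul(3, Add(-1, Mul(-1, -3))), -7)), Add(355, Add(-136, 29))) = Mul(Add(Mul(Rational(1, 11), -6), Mul(Mul(3, Add(-1, Mul(-1, -3))), -7)), Add(355, Add(-136, 29))) = Mul(Add(Rational(-6, 11), Mul(Mul(3, Add(-1, 3)), -7)), Add(355, -107)) = Mul(Add(Rational(-6, 11), Mul(Mul(3, 2), -7)), 248) = Mul(Add(Rational(-6, 11), Mul(6, -7)), 248) = Mul(Add(Rational(-6, 11), -42), 248) = Mul(Rational(-468, 11), 248) = Rational(-116064, 11)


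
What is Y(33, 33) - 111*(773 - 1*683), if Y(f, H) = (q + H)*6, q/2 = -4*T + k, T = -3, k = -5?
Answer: -9708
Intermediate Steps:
q = 14 (q = 2*(-4*(-3) - 5) = 2*(12 - 5) = 2*7 = 14)
Y(f, H) = 84 + 6*H (Y(f, H) = (14 + H)*6 = 84 + 6*H)
Y(33, 33) - 111*(773 - 1*683) = (84 + 6*33) - 111*(773 - 1*683) = (84 + 198) - 111*(773 - 683) = 282 - 111*90 = 282 - 9990 = -9708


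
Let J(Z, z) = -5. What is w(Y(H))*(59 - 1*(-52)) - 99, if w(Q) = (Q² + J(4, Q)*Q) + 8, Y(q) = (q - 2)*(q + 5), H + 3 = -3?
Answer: 3453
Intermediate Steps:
H = -6 (H = -3 - 3 = -6)
Y(q) = (-2 + q)*(5 + q)
w(Q) = 8 + Q² - 5*Q (w(Q) = (Q² - 5*Q) + 8 = 8 + Q² - 5*Q)
w(Y(H))*(59 - 1*(-52)) - 99 = (8 + (-10 + (-6)² + 3*(-6))² - 5*(-10 + (-6)² + 3*(-6)))*(59 - 1*(-52)) - 99 = (8 + (-10 + 36 - 18)² - 5*(-10 + 36 - 18))*(59 + 52) - 99 = (8 + 8² - 5*8)*111 - 99 = (8 + 64 - 40)*111 - 99 = 32*111 - 99 = 3552 - 99 = 3453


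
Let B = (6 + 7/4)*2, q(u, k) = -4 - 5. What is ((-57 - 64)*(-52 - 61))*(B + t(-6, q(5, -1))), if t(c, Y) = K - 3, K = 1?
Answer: 369171/2 ≈ 1.8459e+5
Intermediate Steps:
q(u, k) = -9
B = 31/2 (B = (6 + 7*(1/4))*2 = (6 + 7/4)*2 = (31/4)*2 = 31/2 ≈ 15.500)
t(c, Y) = -2 (t(c, Y) = 1 - 3 = -2)
((-57 - 64)*(-52 - 61))*(B + t(-6, q(5, -1))) = ((-57 - 64)*(-52 - 61))*(31/2 - 2) = -121*(-113)*(27/2) = 13673*(27/2) = 369171/2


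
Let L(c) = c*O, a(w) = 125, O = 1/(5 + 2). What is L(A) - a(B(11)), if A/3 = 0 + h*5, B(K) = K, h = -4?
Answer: -935/7 ≈ -133.57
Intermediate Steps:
O = ⅐ (O = 1/7 = ⅐ ≈ 0.14286)
A = -60 (A = 3*(0 - 4*5) = 3*(0 - 20) = 3*(-20) = -60)
L(c) = c/7 (L(c) = c*(⅐) = c/7)
L(A) - a(B(11)) = (⅐)*(-60) - 1*125 = -60/7 - 125 = -935/7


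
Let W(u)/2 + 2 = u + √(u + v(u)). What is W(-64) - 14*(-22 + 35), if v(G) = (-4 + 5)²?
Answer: -314 + 6*I*√7 ≈ -314.0 + 15.875*I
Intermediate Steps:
v(G) = 1 (v(G) = 1² = 1)
W(u) = -4 + 2*u + 2*√(1 + u) (W(u) = -4 + 2*(u + √(u + 1)) = -4 + 2*(u + √(1 + u)) = -4 + (2*u + 2*√(1 + u)) = -4 + 2*u + 2*√(1 + u))
W(-64) - 14*(-22 + 35) = (-4 + 2*(-64) + 2*√(1 - 64)) - 14*(-22 + 35) = (-4 - 128 + 2*√(-63)) - 14*13 = (-4 - 128 + 2*(3*I*√7)) - 182 = (-4 - 128 + 6*I*√7) - 182 = (-132 + 6*I*√7) - 182 = -314 + 6*I*√7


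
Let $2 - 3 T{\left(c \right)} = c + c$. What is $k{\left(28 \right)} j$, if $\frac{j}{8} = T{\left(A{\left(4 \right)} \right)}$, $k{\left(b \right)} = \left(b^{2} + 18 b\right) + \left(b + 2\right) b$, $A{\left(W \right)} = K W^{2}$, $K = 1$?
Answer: $-170240$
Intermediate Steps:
$A{\left(W \right)} = W^{2}$ ($A{\left(W \right)} = 1 W^{2} = W^{2}$)
$T{\left(c \right)} = \frac{2}{3} - \frac{2 c}{3}$ ($T{\left(c \right)} = \frac{2}{3} - \frac{c + c}{3} = \frac{2}{3} - \frac{2 c}{3}$)
$k{\left(b \right)} = b^{2} + 18 b + b \left(2 + b\right)$ ($k{\left(b \right)} = \left(b^{2} + 18 b\right) + \left(2 + b\right) b = \left(b^{2} + 18 b\right) + b \left(2 + b\right) = b^{2} + 18 b + b \left(2 + b\right)$)
$j = -80$ ($j = 8 \left(\frac{2}{3} - \frac{2 \cdot 4^{2}}{3}\right) = 8 \left(\frac{2}{3} - \frac{32}{3}\right) = 8 \left(-10\right) = -80$)
$k{\left(28 \right)} j = 2 \cdot 28 \left(10 + 28\right) \left(-80\right) = 2 \cdot 28 \cdot 38 \left(-80\right) = 2128 \left(-80\right) = -170240$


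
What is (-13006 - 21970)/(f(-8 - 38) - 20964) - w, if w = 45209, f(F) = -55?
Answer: -950212995/21019 ≈ -45207.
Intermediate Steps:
(-13006 - 21970)/(f(-8 - 38) - 20964) - w = (-13006 - 21970)/(-55 - 20964) - 1*45209 = -34976/(-21019) - 45209 = -34976*(-1/21019) - 45209 = 34976/21019 - 45209 = -950212995/21019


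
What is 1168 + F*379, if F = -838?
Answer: -316434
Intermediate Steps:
1168 + F*379 = 1168 - 838*379 = 1168 - 317602 = -316434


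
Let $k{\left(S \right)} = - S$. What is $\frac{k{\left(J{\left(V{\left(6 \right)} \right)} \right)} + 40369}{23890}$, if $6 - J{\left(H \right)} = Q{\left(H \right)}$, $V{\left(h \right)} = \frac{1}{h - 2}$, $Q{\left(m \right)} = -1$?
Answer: $\frac{20181}{11945} \approx 1.6895$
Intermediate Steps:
$V{\left(h \right)} = \frac{1}{-2 + h}$
$J{\left(H \right)} = 7$ ($J{\left(H \right)} = 6 - -1 = 6 + 1 = 7$)
$\frac{k{\left(J{\left(V{\left(6 \right)} \right)} \right)} + 40369}{23890} = \frac{\left(-1\right) 7 + 40369}{23890} = \left(-7 + 40369\right) \frac{1}{23890} = 40362 \cdot \frac{1}{23890} = \frac{20181}{11945}$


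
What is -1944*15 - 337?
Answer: -29497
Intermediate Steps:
-1944*15 - 337 = -216*135 - 337 = -29160 - 337 = -29497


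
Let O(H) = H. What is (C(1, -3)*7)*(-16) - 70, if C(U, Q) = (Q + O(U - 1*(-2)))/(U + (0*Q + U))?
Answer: -70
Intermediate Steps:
C(U, Q) = (2 + Q + U)/(2*U) (C(U, Q) = (Q + (U - 1*(-2)))/(U + (0*Q + U)) = (Q + (U + 2))/(U + (0 + U)) = (Q + (2 + U))/(U + U) = (2 + Q + U)/((2*U)) = (2 + Q + U)*(1/(2*U)) = (2 + Q + U)/(2*U))
(C(1, -3)*7)*(-16) - 70 = (((½)*(2 - 3 + 1)/1)*7)*(-16) - 70 = (((½)*1*0)*7)*(-16) - 70 = (0*7)*(-16) - 70 = 0*(-16) - 70 = 0 - 70 = -70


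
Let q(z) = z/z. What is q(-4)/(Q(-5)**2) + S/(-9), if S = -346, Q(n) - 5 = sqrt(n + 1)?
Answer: 291175/7569 - 20*I/841 ≈ 38.469 - 0.023781*I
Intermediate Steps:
Q(n) = 5 + sqrt(1 + n) (Q(n) = 5 + sqrt(n + 1) = 5 + sqrt(1 + n))
q(z) = 1
q(-4)/(Q(-5)**2) + S/(-9) = 1/(5 + sqrt(1 - 5))**2 - 346/(-9) = 1/(5 + sqrt(-4))**2 - 346*(-1/9) = 1/(5 + 2*I)**2 + 346/9 = (5 + 2*I)**(-2) + 346/9 = 346/9 + (5 + 2*I)**(-2)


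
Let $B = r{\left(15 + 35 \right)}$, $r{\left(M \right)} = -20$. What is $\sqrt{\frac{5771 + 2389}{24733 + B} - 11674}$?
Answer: $\frac{i \sqrt{7129488017626}}{24713} \approx 108.04 i$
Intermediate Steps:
$B = -20$
$\sqrt{\frac{5771 + 2389}{24733 + B} - 11674} = \sqrt{\frac{5771 + 2389}{24733 - 20} - 11674} = \sqrt{\frac{8160}{24713} - 11674} = \sqrt{- \frac{288491402}{24713}} = \frac{i \sqrt{7129488017626}}{24713}$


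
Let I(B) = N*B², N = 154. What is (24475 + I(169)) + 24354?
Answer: 4447223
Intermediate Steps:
I(B) = 154*B²
(24475 + I(169)) + 24354 = (24475 + 154*169²) + 24354 = (24475 + 154*28561) + 24354 = (24475 + 4398394) + 24354 = 4422869 + 24354 = 4447223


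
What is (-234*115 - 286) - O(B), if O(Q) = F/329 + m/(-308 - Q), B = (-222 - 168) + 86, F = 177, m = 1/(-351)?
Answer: -12562516373/461916 ≈ -27197.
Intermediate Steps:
m = -1/351 ≈ -0.0028490
B = -304 (B = -390 + 86 = -304)
O(Q) = 177/329 - 1/(351*(-308 - Q))
(-234*115 - 286) - O(B) = (-234*115 - 286) - (19135445 + 62127*(-304))/(115479*(308 - 304)) = (-26910 - 286) - (19135445 - 18886608)/(115479*4) = -27196 - 248837/(115479*4) = -27196 - 1*248837/461916 = -27196 - 248837/461916 = -12562516373/461916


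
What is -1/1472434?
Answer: -1/1472434 ≈ -6.7915e-7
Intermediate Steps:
-1/1472434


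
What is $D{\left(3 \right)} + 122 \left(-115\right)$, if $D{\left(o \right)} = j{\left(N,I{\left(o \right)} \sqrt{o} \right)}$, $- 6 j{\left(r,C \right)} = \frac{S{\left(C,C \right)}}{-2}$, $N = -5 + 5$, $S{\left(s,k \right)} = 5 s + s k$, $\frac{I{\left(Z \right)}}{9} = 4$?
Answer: $-13706 + 15 \sqrt{3} \approx -13680.0$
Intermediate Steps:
$I{\left(Z \right)} = 36$ ($I{\left(Z \right)} = 9 \cdot 4 = 36$)
$S{\left(s,k \right)} = 5 s + k s$
$N = 0$
$j{\left(r,C \right)} = \frac{C \left(5 + C\right)}{12}$ ($j{\left(r,C \right)} = - \frac{C \left(5 + C\right) \frac{1}{-2}}{6} = - \frac{C \left(5 + C\right) \left(- \frac{1}{2}\right)}{6} = - \frac{\left(- \frac{1}{2}\right) C \left(5 + C\right)}{6} = \frac{C \left(5 + C\right)}{12}$)
$D{\left(o \right)} = 3 \sqrt{o} \left(5 + 36 \sqrt{o}\right)$ ($D{\left(o \right)} = \frac{36 \sqrt{o} \left(5 + 36 \sqrt{o}\right)}{12} = 3 \sqrt{o} \left(5 + 36 \sqrt{o}\right)$)
$D{\left(3 \right)} + 122 \left(-115\right) = \left(15 \sqrt{3} + 108 \cdot 3\right) + 122 \left(-115\right) = \left(15 \sqrt{3} + 324\right) - 14030 = \left(324 + 15 \sqrt{3}\right) - 14030 = -13706 + 15 \sqrt{3}$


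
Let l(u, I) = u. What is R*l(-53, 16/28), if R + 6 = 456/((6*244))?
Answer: 18391/61 ≈ 301.49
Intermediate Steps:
R = -347/61 (R = -6 + 456/((6*244)) = -6 + 456/1464 = -6 + 456*(1/1464) = -6 + 19/61 = -347/61 ≈ -5.6885)
R*l(-53, 16/28) = -347/61*(-53) = 18391/61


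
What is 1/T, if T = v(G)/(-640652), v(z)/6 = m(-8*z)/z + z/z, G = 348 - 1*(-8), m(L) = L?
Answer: 320326/21 ≈ 15254.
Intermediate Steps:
G = 356 (G = 348 + 8 = 356)
v(z) = -42 (v(z) = 6*((-8*z)/z + z/z) = 6*(-8 + 1) = 6*(-7) = -42)
T = 21/320326 (T = -42/(-640652) = -42*(-1/640652) = 21/320326 ≈ 6.5558e-5)
1/T = 1/(21/320326) = 320326/21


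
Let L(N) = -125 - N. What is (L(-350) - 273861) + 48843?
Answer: -224793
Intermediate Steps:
(L(-350) - 273861) + 48843 = ((-125 - 1*(-350)) - 273861) + 48843 = ((-125 + 350) - 273861) + 48843 = (225 - 273861) + 48843 = -273636 + 48843 = -224793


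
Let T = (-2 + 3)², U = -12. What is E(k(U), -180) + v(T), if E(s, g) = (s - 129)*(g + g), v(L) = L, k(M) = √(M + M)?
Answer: 46441 - 720*I*√6 ≈ 46441.0 - 1763.6*I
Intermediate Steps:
k(M) = √2*√M (k(M) = √(2*M) = √2*√M)
T = 1 (T = 1² = 1)
E(s, g) = 2*g*(-129 + s) (E(s, g) = (-129 + s)*(2*g) = 2*g*(-129 + s))
E(k(U), -180) + v(T) = 2*(-180)*(-129 + √2*√(-12)) + 1 = 2*(-180)*(-129 + √2*(2*I*√3)) + 1 = 2*(-180)*(-129 + 2*I*√6) + 1 = (46440 - 720*I*√6) + 1 = 46441 - 720*I*√6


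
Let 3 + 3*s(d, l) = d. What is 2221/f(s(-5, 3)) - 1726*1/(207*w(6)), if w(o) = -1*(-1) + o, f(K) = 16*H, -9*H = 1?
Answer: -28991677/23184 ≈ -1250.5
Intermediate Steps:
H = -⅑ (H = -⅑*1 = -⅑ ≈ -0.11111)
s(d, l) = -1 + d/3
f(K) = -16/9 (f(K) = 16*(-⅑) = -16/9)
w(o) = 1 + o
2221/f(s(-5, 3)) - 1726*1/(207*w(6)) = 2221/(-16/9) - 1726*1/(207*(1 + 6)) = 2221*(-9/16) - 1726/(207*7) = -19989/16 - 1726/1449 = -28991677/23184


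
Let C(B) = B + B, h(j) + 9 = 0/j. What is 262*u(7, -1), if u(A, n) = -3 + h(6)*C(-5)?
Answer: 22794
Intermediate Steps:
h(j) = -9 (h(j) = -9 + 0/j = -9 + 0 = -9)
C(B) = 2*B
u(A, n) = 87 (u(A, n) = -3 - 18*(-5) = -3 - 9*(-10) = -3 + 90 = 87)
262*u(7, -1) = 262*87 = 22794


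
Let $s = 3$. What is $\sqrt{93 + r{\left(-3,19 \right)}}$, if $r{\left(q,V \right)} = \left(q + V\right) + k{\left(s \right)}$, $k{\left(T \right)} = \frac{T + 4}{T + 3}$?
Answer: $\frac{\sqrt{3966}}{6} \approx 10.496$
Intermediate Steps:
$k{\left(T \right)} = \frac{4 + T}{3 + T}$
$r{\left(q,V \right)} = \frac{7}{6} + V + q$ ($r{\left(q,V \right)} = \left(q + V\right) + \frac{4 + 3}{3 + 3} = \left(V + q\right) + \frac{1}{6} \cdot 7 = \left(V + q\right) + \frac{7}{6} = \frac{7}{6} + V + q$)
$\sqrt{93 + r{\left(-3,19 \right)}} = \sqrt{93 + \left(\frac{7}{6} + 19 - 3\right)} = \sqrt{93 + \frac{103}{6}} = \sqrt{\frac{661}{6}} = \frac{\sqrt{3966}}{6}$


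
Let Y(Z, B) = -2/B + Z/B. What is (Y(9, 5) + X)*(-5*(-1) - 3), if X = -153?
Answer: -1516/5 ≈ -303.20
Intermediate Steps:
(Y(9, 5) + X)*(-5*(-1) - 3) = ((-2 + 9)/5 - 153)*(-5*(-1) - 3) = ((1/5)*7 - 153)*(5 - 3) = (7/5 - 153)*2 = -758/5*2 = -1516/5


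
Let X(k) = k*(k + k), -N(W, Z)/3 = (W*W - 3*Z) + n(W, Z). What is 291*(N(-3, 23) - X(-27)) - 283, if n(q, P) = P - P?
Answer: -372181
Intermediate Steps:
n(q, P) = 0
N(W, Z) = -3*W² + 9*Z (N(W, Z) = -3*((W*W - 3*Z) + 0) = -3*((W² - 3*Z) + 0) = -3*(W² - 3*Z) = -3*W² + 9*Z)
X(k) = 2*k² (X(k) = k*(2*k) = 2*k²)
291*(N(-3, 23) - X(-27)) - 283 = 291*((-3*(-3)² + 9*23) - 2*(-27)²) - 283 = 291*((-3*9 + 207) - 2*729) - 283 = 291*((-27 + 207) - 1*1458) - 283 = 291*(180 - 1458) - 283 = 291*(-1278) - 283 = -371898 - 283 = -372181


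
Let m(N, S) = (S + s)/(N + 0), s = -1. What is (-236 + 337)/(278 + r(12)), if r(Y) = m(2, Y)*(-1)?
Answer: 202/545 ≈ 0.37064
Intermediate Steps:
m(N, S) = (-1 + S)/N (m(N, S) = (S - 1)/(N + 0) = (-1 + S)/N)
r(Y) = 1/2 - Y/2 (r(Y) = ((-1 + Y)/2)*(-1) = (-1/2 + Y/2)*(-1) = 1/2 - Y/2)
(-236 + 337)/(278 + r(12)) = (-236 + 337)/(278 + (1/2 - 1/2*12)) = 101/(278 + (1/2 - 6)) = 101/(278 - 11/2) = 101/(545/2) = 101*(2/545) = 202/545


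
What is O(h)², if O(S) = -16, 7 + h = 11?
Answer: 256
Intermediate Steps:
h = 4 (h = -7 + 11 = 4)
O(h)² = (-16)² = 256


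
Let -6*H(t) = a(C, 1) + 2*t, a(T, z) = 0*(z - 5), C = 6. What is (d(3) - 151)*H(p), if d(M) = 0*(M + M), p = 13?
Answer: 1963/3 ≈ 654.33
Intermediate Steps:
d(M) = 0 (d(M) = 0*(2*M) = 0)
a(T, z) = 0 (a(T, z) = 0*(-5 + z) = 0)
H(t) = -t/3 (H(t) = -(0 + 2*t)/6 = -t/3)
(d(3) - 151)*H(p) = (0 - 151)*(-1/3*13) = -151*(-13/3) = 1963/3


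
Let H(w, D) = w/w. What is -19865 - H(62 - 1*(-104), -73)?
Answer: -19866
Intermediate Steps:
H(w, D) = 1
-19865 - H(62 - 1*(-104), -73) = -19865 - 1*1 = -19865 - 1 = -19866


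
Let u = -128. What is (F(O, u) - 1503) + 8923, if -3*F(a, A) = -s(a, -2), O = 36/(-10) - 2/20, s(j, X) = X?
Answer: 22258/3 ≈ 7419.3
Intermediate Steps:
O = -37/10 (O = 36*(-⅒) - 2*1/20 = -18/5 - ⅒ = -37/10 ≈ -3.7000)
F(a, A) = -⅔ (F(a, A) = -(-1)*(-2)/3 = -⅓*2 = -⅔)
(F(O, u) - 1503) + 8923 = (-⅔ - 1503) + 8923 = -4511/3 + 8923 = 22258/3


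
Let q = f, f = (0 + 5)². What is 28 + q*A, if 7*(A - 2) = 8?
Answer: 746/7 ≈ 106.57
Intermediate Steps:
A = 22/7 (A = 2 + (⅐)*8 = 2 + 8/7 = 22/7 ≈ 3.1429)
f = 25 (f = 5² = 25)
q = 25
28 + q*A = 28 + 25*(22/7) = 28 + 550/7 = 746/7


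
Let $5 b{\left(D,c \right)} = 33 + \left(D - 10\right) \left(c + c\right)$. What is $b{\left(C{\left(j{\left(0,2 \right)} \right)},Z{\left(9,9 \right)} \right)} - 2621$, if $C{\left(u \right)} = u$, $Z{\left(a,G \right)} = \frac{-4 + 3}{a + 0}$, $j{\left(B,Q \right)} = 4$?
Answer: $- \frac{39212}{15} \approx -2614.1$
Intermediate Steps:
$Z{\left(a,G \right)} = - \frac{1}{a}$
$b{\left(D,c \right)} = \frac{33}{5} + \frac{2 c \left(-10 + D\right)}{5}$ ($b{\left(D,c \right)} = \frac{33 + \left(D - 10\right) \left(c + c\right)}{5} = \frac{33 + \left(-10 + D\right) 2 c}{5} = \frac{33 + 2 c \left(-10 + D\right)}{5} = \frac{33}{5} + \frac{2 c \left(-10 + D\right)}{5}$)
$b{\left(C{\left(j{\left(0,2 \right)} \right)},Z{\left(9,9 \right)} \right)} - 2621 = \left(\frac{33}{5} - 4 \left(- \frac{1}{9}\right) + \frac{2}{5} \cdot 4 \left(- \frac{1}{9}\right)\right) - 2621 = \left(\frac{33}{5} - 4 \left(\left(-1\right) \frac{1}{9}\right) + \frac{2}{5} \cdot 4 \left(\left(-1\right) \frac{1}{9}\right)\right) - 2621 = \left(\frac{33}{5} - - \frac{4}{9} + \frac{2}{5} \cdot 4 \left(- \frac{1}{9}\right)\right) - 2621 = \left(\frac{33}{5} + \frac{4}{9} - \frac{8}{45}\right) - 2621 = \frac{103}{15} - 2621 = - \frac{39212}{15}$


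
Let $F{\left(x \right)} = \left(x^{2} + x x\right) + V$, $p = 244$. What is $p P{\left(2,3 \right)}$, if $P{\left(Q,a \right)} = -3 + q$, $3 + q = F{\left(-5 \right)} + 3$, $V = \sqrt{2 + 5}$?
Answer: $11468 + 244 \sqrt{7} \approx 12114.0$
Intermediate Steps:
$V = \sqrt{7} \approx 2.6458$
$F{\left(x \right)} = \sqrt{7} + 2 x^{2}$ ($F{\left(x \right)} = \left(x^{2} + x x\right) + \sqrt{7} = \left(x^{2} + x^{2}\right) + \sqrt{7} = 2 x^{2} + \sqrt{7} = \sqrt{7} + 2 x^{2}$)
$q = 50 + \sqrt{7}$ ($q = -3 + \left(\left(\sqrt{7} + 2 \left(-5\right)^{2}\right) + 3\right) = -3 + \left(\left(\sqrt{7} + 2 \cdot 25\right) + 3\right) = -3 + \left(\left(\sqrt{7} + 50\right) + 3\right) = -3 + \left(\left(50 + \sqrt{7}\right) + 3\right) = -3 + \left(53 + \sqrt{7}\right) = 50 + \sqrt{7} \approx 52.646$)
$P{\left(Q,a \right)} = 47 + \sqrt{7}$ ($P{\left(Q,a \right)} = -3 + \left(50 + \sqrt{7}\right) = 47 + \sqrt{7}$)
$p P{\left(2,3 \right)} = 244 \left(47 + \sqrt{7}\right) = 11468 + 244 \sqrt{7}$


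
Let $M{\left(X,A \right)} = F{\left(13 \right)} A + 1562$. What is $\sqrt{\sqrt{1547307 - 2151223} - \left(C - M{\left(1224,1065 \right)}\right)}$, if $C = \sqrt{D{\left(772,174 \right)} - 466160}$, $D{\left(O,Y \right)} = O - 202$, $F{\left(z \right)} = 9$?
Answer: $\sqrt{11147 - i \sqrt{465590} + 2 i \sqrt{150979}} \approx 105.58 + 0.4488 i$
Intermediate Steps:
$D{\left(O,Y \right)} = -202 + O$ ($D{\left(O,Y \right)} = O - 202 = -202 + O$)
$M{\left(X,A \right)} = 1562 + 9 A$ ($M{\left(X,A \right)} = 9 A + 1562 = 1562 + 9 A$)
$C = i \sqrt{465590}$ ($C = \sqrt{\left(-202 + 772\right) - 466160} = \sqrt{570 - 466160} = \sqrt{-465590} = i \sqrt{465590} \approx 682.34 i$)
$\sqrt{\sqrt{1547307 - 2151223} - \left(C - M{\left(1224,1065 \right)}\right)} = \sqrt{\sqrt{1547307 - 2151223} + \left(\left(1562 + 9 \cdot 1065\right) - i \sqrt{465590}\right)} = \sqrt{\sqrt{-603916} + \left(\left(1562 + 9585\right) - i \sqrt{465590}\right)} = \sqrt{2 i \sqrt{150979} + \left(11147 - i \sqrt{465590}\right)} = \sqrt{11147 - i \sqrt{465590} + 2 i \sqrt{150979}}$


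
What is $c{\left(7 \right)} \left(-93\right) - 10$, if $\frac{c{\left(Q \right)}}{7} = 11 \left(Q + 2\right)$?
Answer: $-64459$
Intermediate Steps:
$c{\left(Q \right)} = 154 + 77 Q$ ($c{\left(Q \right)} = 7 \cdot 11 \left(Q + 2\right) = 7 \cdot 11 \left(2 + Q\right) = 7 \left(22 + 11 Q\right) = 154 + 77 Q$)
$c{\left(7 \right)} \left(-93\right) - 10 = \left(154 + 77 \cdot 7\right) \left(-93\right) - 10 = \left(154 + 539\right) \left(-93\right) - 10 = 693 \left(-93\right) - 10 = -64449 - 10 = -64459$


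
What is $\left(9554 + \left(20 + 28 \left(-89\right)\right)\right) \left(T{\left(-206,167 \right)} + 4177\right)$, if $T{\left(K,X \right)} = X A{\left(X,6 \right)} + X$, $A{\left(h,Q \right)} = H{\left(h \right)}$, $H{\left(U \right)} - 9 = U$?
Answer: $238918352$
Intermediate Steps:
$H{\left(U \right)} = 9 + U$
$A{\left(h,Q \right)} = 9 + h$
$T{\left(K,X \right)} = X + X \left(9 + X\right)$ ($T{\left(K,X \right)} = X \left(9 + X\right) + X = X + X \left(9 + X\right)$)
$\left(9554 + \left(20 + 28 \left(-89\right)\right)\right) \left(T{\left(-206,167 \right)} + 4177\right) = \left(9554 + \left(20 + 28 \left(-89\right)\right)\right) \left(167 \left(10 + 167\right) + 4177\right) = \left(9554 + \left(20 - 2492\right)\right) \left(167 \cdot 177 + 4177\right) = \left(9554 - 2472\right) \left(29559 + 4177\right) = 7082 \cdot 33736 = 238918352$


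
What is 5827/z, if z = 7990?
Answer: 5827/7990 ≈ 0.72929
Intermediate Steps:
5827/z = 5827/7990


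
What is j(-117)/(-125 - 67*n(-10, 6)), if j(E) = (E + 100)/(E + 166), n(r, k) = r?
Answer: -17/26705 ≈ -0.00063659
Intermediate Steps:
j(E) = (100 + E)/(166 + E)
j(-117)/(-125 - 67*n(-10, 6)) = ((100 - 117)/(166 - 117))/(-125 - 67*(-10)) = (-17/49)/(-125 + 670) = ((1/49)*(-17))/545 = -17/49*1/545 = -17/26705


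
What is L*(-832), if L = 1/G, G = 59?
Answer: -832/59 ≈ -14.102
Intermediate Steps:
L = 1/59 ≈ 0.016949
L*(-832) = (1/59)*(-832) = -832/59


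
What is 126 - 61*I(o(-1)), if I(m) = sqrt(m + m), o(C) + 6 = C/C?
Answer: 126 - 61*I*sqrt(10) ≈ 126.0 - 192.9*I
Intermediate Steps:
o(C) = -5 (o(C) = -6 + C/C = -6 + 1 = -5)
I(m) = sqrt(2)*sqrt(m) (I(m) = sqrt(2*m) = sqrt(2)*sqrt(m))
126 - 61*I(o(-1)) = 126 - 61*sqrt(2)*sqrt(-5) = 126 - 61*sqrt(2)*I*sqrt(5) = 126 - 61*I*sqrt(10)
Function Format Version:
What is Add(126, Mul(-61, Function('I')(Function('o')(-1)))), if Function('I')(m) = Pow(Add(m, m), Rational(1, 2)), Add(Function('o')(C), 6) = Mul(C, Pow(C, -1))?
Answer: Add(126, Mul(-61, I, Pow(10, Rational(1, 2)))) ≈ Add(126.00, Mul(-192.90, I))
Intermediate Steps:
Function('o')(C) = -5 (Function('o')(C) = Add(-6, Mul(C, Pow(C, -1))) = Add(-6, 1) = -5)
Function('I')(m) = Mul(Pow(2, Rational(1, 2)), Pow(m, Rational(1, 2))) (Function('I')(m) = Pow(Mul(2, m), Rational(1, 2)) = Mul(Pow(2, Rational(1, 2)), Pow(m, Rational(1, 2))))
Add(126, Mul(-61, Function('I')(Function('o')(-1)))) = Add(126, Mul(-61, Mul(Pow(2, Rational(1, 2)), Pow(-5, Rational(1, 2))))) = Add(126, Mul(-61, Mul(Pow(2, Rational(1, 2)), Mul(I, Pow(5, Rational(1, 2)))))) = Add(126, Mul(-61, Mul(I, Pow(10, Rational(1, 2))))) = Add(126, Mul(-61, I, Pow(10, Rational(1, 2))))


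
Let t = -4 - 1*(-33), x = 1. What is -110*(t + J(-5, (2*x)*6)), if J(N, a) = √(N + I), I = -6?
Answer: -3190 - 110*I*√11 ≈ -3190.0 - 364.83*I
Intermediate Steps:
t = 29 (t = -4 + 33 = 29)
J(N, a) = √(-6 + N) (J(N, a) = √(N - 6) = √(-6 + N))
-110*(t + J(-5, (2*x)*6)) = -110*(29 + √(-6 - 5)) = -110*(29 + √(-11)) = -110*(29 + I*√11) = -3190 - 110*I*√11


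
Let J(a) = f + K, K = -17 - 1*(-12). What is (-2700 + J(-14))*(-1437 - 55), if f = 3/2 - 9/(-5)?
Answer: 20154682/5 ≈ 4.0309e+6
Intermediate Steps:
K = -5 (K = -17 + 12 = -5)
f = 33/10 (f = 3*(½) - 9*(-⅕) = 3/2 + 9/5 = 33/10 ≈ 3.3000)
J(a) = -17/10 (J(a) = 33/10 - 5 = -17/10)
(-2700 + J(-14))*(-1437 - 55) = (-2700 - 17/10)*(-1437 - 55) = -27017/10*(-1492) = 20154682/5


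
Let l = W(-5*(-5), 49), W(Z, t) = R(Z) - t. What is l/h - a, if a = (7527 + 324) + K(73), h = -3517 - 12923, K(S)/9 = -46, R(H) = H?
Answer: -5094344/685 ≈ -7437.0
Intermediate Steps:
K(S) = -414 (K(S) = 9*(-46) = -414)
h = -16440
W(Z, t) = Z - t
l = -24 (l = -5*(-5) - 1*49 = 25 - 49 = -24)
a = 7437 (a = (7527 + 324) - 414 = 7851 - 414 = 7437)
l/h - a = -24/(-16440) - 1*7437 = -24*(-1/16440) - 7437 = 1/685 - 7437 = -5094344/685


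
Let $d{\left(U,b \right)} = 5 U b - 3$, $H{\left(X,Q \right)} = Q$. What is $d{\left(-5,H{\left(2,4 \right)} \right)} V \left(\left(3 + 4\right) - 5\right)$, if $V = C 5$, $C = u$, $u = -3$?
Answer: $3090$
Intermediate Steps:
$C = -3$
$d{\left(U,b \right)} = -3 + 5 U b$ ($d{\left(U,b \right)} = 5 U b - 3 = -3 + 5 U b$)
$V = -15$ ($V = \left(-3\right) 5 = -15$)
$d{\left(-5,H{\left(2,4 \right)} \right)} V \left(\left(3 + 4\right) - 5\right) = \left(-3 + 5 \left(-5\right) 4\right) \left(-15\right) \left(\left(3 + 4\right) - 5\right) = \left(-3 - 100\right) \left(-15\right) \left(7 - 5\right) = \left(-103\right) \left(-15\right) 2 = 1545 \cdot 2 = 3090$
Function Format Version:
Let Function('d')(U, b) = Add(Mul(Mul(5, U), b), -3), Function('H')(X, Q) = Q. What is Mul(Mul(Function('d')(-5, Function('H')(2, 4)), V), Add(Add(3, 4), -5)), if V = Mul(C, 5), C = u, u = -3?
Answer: 3090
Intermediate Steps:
C = -3
Function('d')(U, b) = Add(-3, Mul(5, U, b)) (Function('d')(U, b) = Add(Mul(5, U, b), -3) = Add(-3, Mul(5, U, b)))
V = -15 (V = Mul(-3, 5) = -15)
Mul(Mul(Function('d')(-5, Function('H')(2, 4)), V), Add(Add(3, 4), -5)) = Mul(Mul(Add(-3, Mul(5, -5, 4)), -15), Add(Add(3, 4), -5)) = Mul(Mul(Add(-3, -100), -15), Add(7, -5)) = Mul(Mul(-103, -15), 2) = Mul(1545, 2) = 3090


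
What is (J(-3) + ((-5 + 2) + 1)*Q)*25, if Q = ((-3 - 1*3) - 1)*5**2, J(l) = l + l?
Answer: 8600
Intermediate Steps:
J(l) = 2*l
Q = -175 (Q = ((-3 - 3) - 1)*25 = (-6 - 1)*25 = -7*25 = -175)
(J(-3) + ((-5 + 2) + 1)*Q)*25 = (2*(-3) + ((-5 + 2) + 1)*(-175))*25 = (-6 + (-3 + 1)*(-175))*25 = (-6 - 2*(-175))*25 = (-6 + 350)*25 = 344*25 = 8600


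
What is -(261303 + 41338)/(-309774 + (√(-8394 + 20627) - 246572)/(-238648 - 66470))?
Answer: 8727849563450626532880/8933534509591788085367 - 92341216638*√12233/8933534509591788085367 ≈ 0.97698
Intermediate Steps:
-(261303 + 41338)/(-309774 + (√(-8394 + 20627) - 246572)/(-238648 - 66470)) = -302641/(-309774 + (√12233 - 246572)/(-305118)) = -302641/(-309774 + (-246572 + √12233)*(-1/305118)) = -302641/(-309774 + (123286/152559 - √12233/305118)) = -302641/(-47258688380/152559 - √12233/305118)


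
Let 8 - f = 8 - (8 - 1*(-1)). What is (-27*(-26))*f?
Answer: 6318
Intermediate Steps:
f = 9 (f = 8 - (8 - (8 - 1*(-1))) = 8 - (8 - (8 + 1)) = 8 - (8 - 1*9) = 8 - (8 - 9) = 8 - 1*(-1) = 8 + 1 = 9)
(-27*(-26))*f = -27*(-26)*9 = 702*9 = 6318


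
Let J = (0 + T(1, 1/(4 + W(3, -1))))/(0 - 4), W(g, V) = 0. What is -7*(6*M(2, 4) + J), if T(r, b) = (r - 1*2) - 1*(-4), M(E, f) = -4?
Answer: 693/4 ≈ 173.25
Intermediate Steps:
T(r, b) = 2 + r (T(r, b) = (r - 2) + 4 = (-2 + r) + 4 = 2 + r)
J = -3/4 (J = (0 + (2 + 1))/(0 - 4) = (0 + 3)/(-4) = 3*(-1/4) = -3/4 ≈ -0.75000)
-7*(6*M(2, 4) + J) = -7*(6*(-4) - 3/4) = -7*(-24 - 3/4) = -7*(-99/4) = 693/4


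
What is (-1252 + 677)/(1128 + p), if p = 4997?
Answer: -23/245 ≈ -0.093878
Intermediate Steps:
(-1252 + 677)/(1128 + p) = (-1252 + 677)/(1128 + 4997) = -575/6125 = -575*1/6125 = -23/245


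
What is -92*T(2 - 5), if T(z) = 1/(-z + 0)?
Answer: -92/3 ≈ -30.667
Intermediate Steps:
T(z) = -1/z (T(z) = 1/(-z) = -1/z)
-92*T(2 - 5) = -(-92)/(2 - 5) = -(-92)/(-3) = -(-92)*(-1)/3 = -92*⅓ = -92/3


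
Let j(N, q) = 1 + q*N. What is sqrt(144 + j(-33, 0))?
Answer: sqrt(145) ≈ 12.042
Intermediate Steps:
j(N, q) = 1 + N*q
sqrt(144 + j(-33, 0)) = sqrt(144 + (1 - 33*0)) = sqrt(144 + (1 + 0)) = sqrt(144 + 1) = sqrt(145)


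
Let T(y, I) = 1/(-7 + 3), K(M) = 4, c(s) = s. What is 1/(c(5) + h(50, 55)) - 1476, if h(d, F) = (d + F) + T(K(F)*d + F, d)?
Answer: -647960/439 ≈ -1476.0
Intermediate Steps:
T(y, I) = -¼ (T(y, I) = 1/(-4) = -¼)
h(d, F) = -¼ + F + d (h(d, F) = (d + F) - ¼ = (F + d) - ¼ = -¼ + F + d)
1/(c(5) + h(50, 55)) - 1476 = 1/(5 + (-¼ + 55 + 50)) - 1476 = 1/(5 + 419/4) - 1476 = 1/(439/4) - 1476 = 4/439 - 1476 = -647960/439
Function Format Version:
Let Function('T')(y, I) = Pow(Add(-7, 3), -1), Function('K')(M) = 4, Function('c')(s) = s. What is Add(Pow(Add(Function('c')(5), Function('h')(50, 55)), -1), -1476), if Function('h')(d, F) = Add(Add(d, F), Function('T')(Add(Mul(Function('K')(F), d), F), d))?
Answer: Rational(-647960, 439) ≈ -1476.0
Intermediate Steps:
Function('T')(y, I) = Rational(-1, 4) (Function('T')(y, I) = Pow(-4, -1) = Rational(-1, 4))
Function('h')(d, F) = Add(Rational(-1, 4), F, d) (Function('h')(d, F) = Add(Add(d, F), Rational(-1, 4)) = Add(Add(F, d), Rational(-1, 4)) = Add(Rational(-1, 4), F, d))
Add(Pow(Add(Function('c')(5), Function('h')(50, 55)), -1), -1476) = Add(Pow(Add(5, Add(Rational(-1, 4), 55, 50)), -1), -1476) = Add(Pow(Add(5, Rational(419, 4)), -1), -1476) = Add(Pow(Rational(439, 4), -1), -1476) = Add(Rational(4, 439), -1476) = Rational(-647960, 439)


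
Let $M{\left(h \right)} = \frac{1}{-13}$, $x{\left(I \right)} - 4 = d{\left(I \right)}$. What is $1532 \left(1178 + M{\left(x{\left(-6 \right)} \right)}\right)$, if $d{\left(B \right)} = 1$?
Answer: $\frac{23459516}{13} \approx 1.8046 \cdot 10^{6}$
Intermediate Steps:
$x{\left(I \right)} = 5$ ($x{\left(I \right)} = 4 + 1 = 5$)
$M{\left(h \right)} = - \frac{1}{13}$
$1532 \left(1178 + M{\left(x{\left(-6 \right)} \right)}\right) = 1532 \left(1178 - \frac{1}{13}\right) = 1532 \cdot \frac{15313}{13} = \frac{23459516}{13}$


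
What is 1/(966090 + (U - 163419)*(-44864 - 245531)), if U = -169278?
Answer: 1/96614511405 ≈ 1.0350e-11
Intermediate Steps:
1/(966090 + (U - 163419)*(-44864 - 245531)) = 1/(966090 + (-169278 - 163419)*(-44864 - 245531)) = 1/(966090 - 332697*(-290395)) = 1/(966090 + 96613545315) = 1/96614511405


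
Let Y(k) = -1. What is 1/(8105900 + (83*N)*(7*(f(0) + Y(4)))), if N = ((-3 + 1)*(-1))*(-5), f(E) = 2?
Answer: 1/8100090 ≈ 1.2346e-7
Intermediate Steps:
N = -10 (N = -2*(-1)*(-5) = 2*(-5) = -10)
1/(8105900 + (83*N)*(7*(f(0) + Y(4)))) = 1/(8105900 + (83*(-10))*(7*(2 - 1))) = 1/(8105900 - 5810) = 1/8100090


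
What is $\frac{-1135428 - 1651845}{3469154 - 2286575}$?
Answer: $- \frac{929091}{394193} \approx -2.3569$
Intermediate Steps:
$\frac{-1135428 - 1651845}{3469154 - 2286575} = \frac{-1135428 - 1651845}{1182579} = \left(-1135428 - 1651845\right) \frac{1}{1182579} = \left(-2787273\right) \frac{1}{1182579} = - \frac{929091}{394193}$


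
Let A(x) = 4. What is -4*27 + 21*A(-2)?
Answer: -24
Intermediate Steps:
-4*27 + 21*A(-2) = -4*27 + 21*4 = -108 + 84 = -24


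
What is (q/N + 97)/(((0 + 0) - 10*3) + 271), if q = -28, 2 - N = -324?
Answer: 15797/39283 ≈ 0.40213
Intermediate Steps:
N = 326 (N = 2 - 1*(-324) = 2 + 324 = 326)
(q/N + 97)/(((0 + 0) - 10*3) + 271) = (-28/326 + 97)/(((0 + 0) - 10*3) + 271) = (-28*1/326 + 97)/((0 - 30) + 271) = (-14/163 + 97)/(-30 + 271) = (15797/163)/241 = (15797/163)*(1/241) = 15797/39283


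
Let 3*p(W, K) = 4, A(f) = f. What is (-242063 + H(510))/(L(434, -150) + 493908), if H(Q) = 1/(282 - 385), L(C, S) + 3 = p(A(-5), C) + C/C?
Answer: -3399885/6937153 ≈ -0.49010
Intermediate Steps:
p(W, K) = 4/3 (p(W, K) = (⅓)*4 = 4/3)
L(C, S) = -⅔ (L(C, S) = -3 + (4/3 + C/C) = -3 + (4/3 + 1) = -3 + 7/3 = -⅔)
H(Q) = -1/103 (H(Q) = 1/(-103) = -1/103)
(-242063 + H(510))/(L(434, -150) + 493908) = (-242063 - 1/103)/(-⅔ + 493908) = -24932490/(103*1481722/3) = -24932490/103*3/1481722 = -3399885/6937153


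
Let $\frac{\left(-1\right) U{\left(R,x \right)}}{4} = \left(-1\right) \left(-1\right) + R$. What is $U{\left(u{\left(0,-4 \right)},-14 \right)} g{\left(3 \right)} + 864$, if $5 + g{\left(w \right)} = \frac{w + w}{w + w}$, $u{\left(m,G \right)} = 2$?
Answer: $912$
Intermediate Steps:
$g{\left(w \right)} = -4$ ($g{\left(w \right)} = -5 + \frac{w + w}{w + w} = -5 + \frac{2 w}{2 w} = -5 + 2 w \frac{1}{2 w} = -5 + 1 = -4$)
$U{\left(R,x \right)} = -4 - 4 R$ ($U{\left(R,x \right)} = - 4 \left(\left(-1\right) \left(-1\right) + R\right) = - 4 \left(1 + R\right) = -4 - 4 R$)
$U{\left(u{\left(0,-4 \right)},-14 \right)} g{\left(3 \right)} + 864 = \left(-4 - 8\right) \left(-4\right) + 864 = \left(-12\right) \left(-4\right) + 864 = 48 + 864 = 912$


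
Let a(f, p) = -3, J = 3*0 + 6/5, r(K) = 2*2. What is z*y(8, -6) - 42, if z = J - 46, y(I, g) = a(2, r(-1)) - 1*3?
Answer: 1134/5 ≈ 226.80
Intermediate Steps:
r(K) = 4
J = 6/5 (J = 0 + 6*(⅕) = 0 + 6/5 = 6/5 ≈ 1.2000)
y(I, g) = -6 (y(I, g) = -3 - 1*3 = -3 - 3 = -6)
z = -224/5 (z = 6/5 - 46 = -224/5 ≈ -44.800)
z*y(8, -6) - 42 = -224/5*(-6) - 42 = 1344/5 - 42 = 1134/5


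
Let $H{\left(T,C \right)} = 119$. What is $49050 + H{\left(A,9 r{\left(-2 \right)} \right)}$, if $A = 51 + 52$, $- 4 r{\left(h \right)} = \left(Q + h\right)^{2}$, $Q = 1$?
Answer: $49169$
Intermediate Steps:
$r{\left(h \right)} = - \frac{\left(1 + h\right)^{2}}{4}$
$A = 103$
$49050 + H{\left(A,9 r{\left(-2 \right)} \right)} = 49050 + 119 = 49169$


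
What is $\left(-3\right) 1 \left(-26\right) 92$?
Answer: $7176$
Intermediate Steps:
$\left(-3\right) 1 \left(-26\right) 92 = \left(-3\right) \left(-26\right) 92 = 78 \cdot 92 = 7176$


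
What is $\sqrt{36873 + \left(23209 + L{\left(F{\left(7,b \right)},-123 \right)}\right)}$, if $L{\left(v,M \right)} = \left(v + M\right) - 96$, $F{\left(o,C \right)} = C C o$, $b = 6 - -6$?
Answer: $\sqrt{60871} \approx 246.72$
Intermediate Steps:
$b = 12$ ($b = 6 + 6 = 12$)
$F{\left(o,C \right)} = o C^{2}$ ($F{\left(o,C \right)} = C^{2} o = o C^{2}$)
$L{\left(v,M \right)} = -96 + M + v$ ($L{\left(v,M \right)} = \left(M + v\right) - 96 = -96 + M + v$)
$\sqrt{36873 + \left(23209 + L{\left(F{\left(7,b \right)},-123 \right)}\right)} = \sqrt{36873 + \left(23209 - \left(219 - 1008\right)\right)} = \sqrt{36873 + \left(23209 - -789\right)} = \sqrt{36873 + \left(23209 + 789\right)} = \sqrt{36873 + 23998} = \sqrt{60871}$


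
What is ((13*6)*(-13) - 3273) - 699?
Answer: -4986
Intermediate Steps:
((13*6)*(-13) - 3273) - 699 = (78*(-13) - 3273) - 699 = (-1014 - 3273) - 699 = -4287 - 699 = -4986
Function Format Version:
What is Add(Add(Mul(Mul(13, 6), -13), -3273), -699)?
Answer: -4986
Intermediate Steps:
Add(Add(Mul(Mul(13, 6), -13), -3273), -699) = Add(Add(Mul(78, -13), -3273), -699) = Add(Add(-1014, -3273), -699) = Add(-4287, -699) = -4986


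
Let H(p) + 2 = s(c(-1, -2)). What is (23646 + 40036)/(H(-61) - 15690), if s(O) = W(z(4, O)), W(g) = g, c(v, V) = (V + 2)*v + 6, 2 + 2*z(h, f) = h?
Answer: -3746/923 ≈ -4.0585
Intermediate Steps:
z(h, f) = -1 + h/2
c(v, V) = 6 + v*(2 + V) (c(v, V) = (2 + V)*v + 6 = v*(2 + V) + 6 = 6 + v*(2 + V))
s(O) = 1 (s(O) = -1 + (½)*4 = -1 + 2 = 1)
H(p) = -1 (H(p) = -2 + 1 = -1)
(23646 + 40036)/(H(-61) - 15690) = (23646 + 40036)/(-1 - 15690) = 63682/(-15691) = 63682*(-1/15691) = -3746/923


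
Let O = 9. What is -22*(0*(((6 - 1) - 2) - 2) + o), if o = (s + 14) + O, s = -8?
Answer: -330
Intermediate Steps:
o = 15 (o = (-8 + 14) + 9 = 6 + 9 = 15)
-22*(0*(((6 - 1) - 2) - 2) + o) = -22*(0*(((6 - 1) - 2) - 2) + 15) = -22*(0*((5 - 2) - 2) + 15) = -22*(0*(3 - 2) + 15) = -22*(0*1 + 15) = -22*(0 + 15) = -22*15 = -330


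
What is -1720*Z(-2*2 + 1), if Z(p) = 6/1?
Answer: -10320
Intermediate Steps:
Z(p) = 6 (Z(p) = 6*1 = 6)
-1720*Z(-2*2 + 1) = -1720*6 = -10320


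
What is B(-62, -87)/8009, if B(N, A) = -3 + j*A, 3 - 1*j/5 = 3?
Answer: -3/8009 ≈ -0.00037458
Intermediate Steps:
j = 0 (j = 15 - 5*3 = 15 - 15 = 0)
B(N, A) = -3 (B(N, A) = -3 + 0*A = -3 + 0 = -3)
B(-62, -87)/8009 = -3/8009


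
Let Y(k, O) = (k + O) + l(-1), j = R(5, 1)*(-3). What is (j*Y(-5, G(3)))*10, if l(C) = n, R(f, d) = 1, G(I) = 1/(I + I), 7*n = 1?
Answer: 985/7 ≈ 140.71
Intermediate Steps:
n = 1/7 (n = (1/7)*1 = 1/7 ≈ 0.14286)
G(I) = 1/(2*I)
l(C) = 1/7
j = -3 (j = 1*(-3) = -3)
Y(k, O) = 1/7 + O + k (Y(k, O) = (k + O) + 1/7 = (O + k) + 1/7 = 1/7 + O + k)
(j*Y(-5, G(3)))*10 = -3*(1/7 + (1/2)/3 - 5)*10 = -3*(1/7 + (1/2)*(1/3) - 5)*10 = -3*(1/7 + 1/6 - 5)*10 = -3*(-197/42)*10 = (197/14)*10 = 985/7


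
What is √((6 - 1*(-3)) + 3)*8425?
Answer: 16850*√3 ≈ 29185.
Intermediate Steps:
√((6 - 1*(-3)) + 3)*8425 = √((6 + 3) + 3)*8425 = √(9 + 3)*8425 = √12*8425 = (2*√3)*8425 = 16850*√3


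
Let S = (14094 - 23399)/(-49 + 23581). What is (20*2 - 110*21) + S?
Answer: -53426945/23532 ≈ -2270.4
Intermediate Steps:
S = -9305/23532 ≈ -0.39542
(20*2 - 110*21) + S = (20*2 - 110*21) - 9305/23532 = (40 - 2310) - 9305/23532 = -2270 - 9305/23532 = -53426945/23532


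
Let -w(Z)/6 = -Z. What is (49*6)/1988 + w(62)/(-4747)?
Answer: 46863/674074 ≈ 0.069522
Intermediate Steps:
w(Z) = 6*Z (w(Z) = -(-6)*Z = 6*Z)
(49*6)/1988 + w(62)/(-4747) = (49*6)/1988 + (6*62)/(-4747) = 294*(1/1988) + 372*(-1/4747) = 21/142 - 372/4747 = 46863/674074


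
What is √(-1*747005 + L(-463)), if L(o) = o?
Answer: 18*I*√2307 ≈ 864.56*I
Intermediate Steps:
√(-1*747005 + L(-463)) = √(-1*747005 - 463) = √(-747005 - 463) = √(-747468) = 18*I*√2307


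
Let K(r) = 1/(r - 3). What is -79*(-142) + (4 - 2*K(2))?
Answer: 11224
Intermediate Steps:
K(r) = 1/(-3 + r)
-79*(-142) + (4 - 2*K(2)) = -79*(-142) + (4 - 2/(-3 + 2)) = 11218 + (4 - 2/(-1)) = 11218 + (4 - 2*(-1)) = 11218 + (4 + 2) = 11218 + 6 = 11224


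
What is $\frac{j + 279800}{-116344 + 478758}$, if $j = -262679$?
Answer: $\frac{1317}{27878} \approx 0.047242$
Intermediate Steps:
$\frac{j + 279800}{-116344 + 478758} = \frac{-262679 + 279800}{-116344 + 478758} = \frac{17121}{362414} = 17121 \cdot \frac{1}{362414} = \frac{1317}{27878}$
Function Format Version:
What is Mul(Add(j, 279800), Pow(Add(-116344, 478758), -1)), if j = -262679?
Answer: Rational(1317, 27878) ≈ 0.047242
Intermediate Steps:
Mul(Add(j, 279800), Pow(Add(-116344, 478758), -1)) = Mul(Add(-262679, 279800), Pow(Add(-116344, 478758), -1)) = Mul(17121, Pow(362414, -1)) = Mul(17121, Rational(1, 362414)) = Rational(1317, 27878)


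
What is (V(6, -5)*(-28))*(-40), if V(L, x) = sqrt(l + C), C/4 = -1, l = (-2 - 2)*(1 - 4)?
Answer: 2240*sqrt(2) ≈ 3167.8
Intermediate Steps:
l = 12 (l = -4*(-3) = 12)
C = -4 (C = 4*(-1) = -4)
V(L, x) = 2*sqrt(2) (V(L, x) = sqrt(12 - 4) = sqrt(8) = 2*sqrt(2))
(V(6, -5)*(-28))*(-40) = ((2*sqrt(2))*(-28))*(-40) = -56*sqrt(2)*(-40) = 2240*sqrt(2)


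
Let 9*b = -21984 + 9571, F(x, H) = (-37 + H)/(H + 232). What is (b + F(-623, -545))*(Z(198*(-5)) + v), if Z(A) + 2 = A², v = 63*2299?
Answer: -4364782672985/2817 ≈ -1.5494e+9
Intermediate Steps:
F(x, H) = (-37 + H)/(232 + H)
v = 144837
b = -12413/9 (b = (-21984 + 9571)/9 = (⅑)*(-12413) = -12413/9 ≈ -1379.2)
Z(A) = -2 + A²
(b + F(-623, -545))*(Z(198*(-5)) + v) = (-12413/9 + (-37 - 545)/(232 - 545))*((-2 + (198*(-5))²) + 144837) = (-12413/9 - 582/(-313))*((-2 + (-990)²) + 144837) = (-12413/9 - 1/313*(-582))*((-2 + 980100) + 144837) = (-12413/9 + 582/313)*(980098 + 144837) = -3880031/2817*1124935 = -4364782672985/2817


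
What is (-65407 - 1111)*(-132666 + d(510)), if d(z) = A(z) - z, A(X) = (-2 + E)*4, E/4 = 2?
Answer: 8857004736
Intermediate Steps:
E = 8 (E = 4*2 = 8)
A(X) = 24 (A(X) = (-2 + 8)*4 = 6*4 = 24)
d(z) = 24 - z
(-65407 - 1111)*(-132666 + d(510)) = (-65407 - 1111)*(-132666 + (24 - 1*510)) = -66518*(-132666 + (24 - 510)) = -66518*(-132666 - 486) = -66518*(-133152) = 8857004736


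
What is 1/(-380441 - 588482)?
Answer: -1/968923 ≈ -1.0321e-6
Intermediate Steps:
1/(-380441 - 588482) = 1/(-968923) = -1/968923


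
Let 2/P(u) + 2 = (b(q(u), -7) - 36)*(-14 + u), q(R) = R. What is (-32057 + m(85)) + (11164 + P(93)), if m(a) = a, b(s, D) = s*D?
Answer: -1129354202/54275 ≈ -20808.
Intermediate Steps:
b(s, D) = D*s
P(u) = 2/(-2 + (-36 - 7*u)*(-14 + u)) (P(u) = 2/(-2 + (-7*u - 36)*(-14 + u)) = 2/(-2 + (-36 - 7*u)*(-14 + u)))
(-32057 + m(85)) + (11164 + P(93)) = (-32057 + 85) + (11164 + 2/(502 - 7*93**2 + 62*93)) = -31972 + (11164 + 2/(502 - 7*8649 + 5766)) = -31972 + (11164 + 2/(502 - 60543 + 5766)) = -31972 + (11164 + 2/(-54275)) = -31972 + (11164 + 2*(-1/54275)) = -31972 + (11164 - 2/54275) = -31972 + 605926098/54275 = -1129354202/54275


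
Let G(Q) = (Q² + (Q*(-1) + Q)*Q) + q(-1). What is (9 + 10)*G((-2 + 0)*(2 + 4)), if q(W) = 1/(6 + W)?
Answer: 13699/5 ≈ 2739.8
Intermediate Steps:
G(Q) = ⅕ + Q² (G(Q) = (Q² + (Q*(-1) + Q)*Q) + 1/(6 - 1) = (Q² + (-Q + Q)*Q) + 1/5 = (Q² + 0*Q) + ⅕ = (Q² + 0) + ⅕ = Q² + ⅕ = ⅕ + Q²)
(9 + 10)*G((-2 + 0)*(2 + 4)) = (9 + 10)*(⅕ + ((-2 + 0)*(2 + 4))²) = 19*(⅕ + (-2*6)²) = 19*(⅕ + (-12)²) = 19*(⅕ + 144) = 19*(721/5) = 13699/5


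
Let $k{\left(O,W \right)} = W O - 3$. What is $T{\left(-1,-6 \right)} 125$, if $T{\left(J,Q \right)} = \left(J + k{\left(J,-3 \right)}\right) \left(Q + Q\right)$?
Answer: $1500$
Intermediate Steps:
$k{\left(O,W \right)} = -3 + O W$ ($k{\left(O,W \right)} = O W - 3 = -3 + O W$)
$T{\left(J,Q \right)} = 2 Q \left(-3 - 2 J\right)$ ($T{\left(J,Q \right)} = \left(J + \left(-3 + J \left(-3\right)\right)\right) \left(Q + Q\right) = \left(J - \left(3 + 3 J\right)\right) 2 Q = \left(-3 - 2 J\right) 2 Q = 2 Q \left(-3 - 2 J\right)$)
$T{\left(-1,-6 \right)} 125 = 2 \left(-6\right) \left(-3 - -2\right) 125 = 2 \left(-6\right) \left(-3 + 2\right) 125 = 2 \left(-6\right) \left(-1\right) 125 = 12 \cdot 125 = 1500$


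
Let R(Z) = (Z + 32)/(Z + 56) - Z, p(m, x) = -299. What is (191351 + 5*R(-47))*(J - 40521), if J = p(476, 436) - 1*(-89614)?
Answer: 28043522002/3 ≈ 9.3478e+9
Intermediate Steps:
J = 89315 (J = -299 - 1*(-89614) = -299 + 89614 = 89315)
R(Z) = -Z + (32 + Z)/(56 + Z) (R(Z) = (32 + Z)/(56 + Z) - Z = -Z + (32 + Z)/(56 + Z))
(191351 + 5*R(-47))*(J - 40521) = (191351 + 5*((32 - 1*(-47)² - 55*(-47))/(56 - 47)))*(89315 - 40521) = (191351 + 5*((32 - 1*2209 + 2585)/9))*48794 = (191351 + 5*((32 - 2209 + 2585)/9))*48794 = (191351 + 5*((⅑)*408))*48794 = (191351 + 5*(136/3))*48794 = (191351 + 680/3)*48794 = (574733/3)*48794 = 28043522002/3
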